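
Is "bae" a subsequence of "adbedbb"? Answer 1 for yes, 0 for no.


Check if "bae" is a subsequence of "adbedbb"
Greedy scan:
  Position 0 ('a'): no match needed
  Position 1 ('d'): no match needed
  Position 2 ('b'): matches sub[0] = 'b'
  Position 3 ('e'): no match needed
  Position 4 ('d'): no match needed
  Position 5 ('b'): no match needed
  Position 6 ('b'): no match needed
Only matched 1/3 characters => not a subsequence

0


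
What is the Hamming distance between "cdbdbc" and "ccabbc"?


Comparing "cdbdbc" and "ccabbc" position by position:
  Position 0: 'c' vs 'c' => same
  Position 1: 'd' vs 'c' => differ
  Position 2: 'b' vs 'a' => differ
  Position 3: 'd' vs 'b' => differ
  Position 4: 'b' vs 'b' => same
  Position 5: 'c' vs 'c' => same
Total differences (Hamming distance): 3

3


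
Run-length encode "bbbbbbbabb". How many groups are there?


Input: bbbbbbbabb
Scanning for consecutive runs:
  Group 1: 'b' x 7 (positions 0-6)
  Group 2: 'a' x 1 (positions 7-7)
  Group 3: 'b' x 2 (positions 8-9)
Total groups: 3

3


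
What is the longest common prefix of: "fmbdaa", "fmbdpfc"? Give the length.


Words: fmbdaa, fmbdpfc
  Position 0: all 'f' => match
  Position 1: all 'm' => match
  Position 2: all 'b' => match
  Position 3: all 'd' => match
  Position 4: ('a', 'p') => mismatch, stop
LCP = "fmbd" (length 4)

4


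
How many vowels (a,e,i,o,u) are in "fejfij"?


Input: fejfij
Checking each character:
  'f' at position 0: consonant
  'e' at position 1: vowel (running total: 1)
  'j' at position 2: consonant
  'f' at position 3: consonant
  'i' at position 4: vowel (running total: 2)
  'j' at position 5: consonant
Total vowels: 2

2


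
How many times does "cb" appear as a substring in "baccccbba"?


Searching for "cb" in "baccccbba"
Scanning each position:
  Position 0: "ba" => no
  Position 1: "ac" => no
  Position 2: "cc" => no
  Position 3: "cc" => no
  Position 4: "cc" => no
  Position 5: "cb" => MATCH
  Position 6: "bb" => no
  Position 7: "ba" => no
Total occurrences: 1

1


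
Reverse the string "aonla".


Input: aonla
Reading characters right to left:
  Position 4: 'a'
  Position 3: 'l'
  Position 2: 'n'
  Position 1: 'o'
  Position 0: 'a'
Reversed: alnoa

alnoa


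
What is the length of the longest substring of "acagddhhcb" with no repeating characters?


Input: "acagddhhcb"
Sliding window (track last position of each char):
  Position 0 ('a'): window [0,0] length 1 -- new best
  Position 1 ('c'): window [0,1] length 2 -- new best
  Position 2 ('a'): repeat (last at 0), move window start to 1
  Position 2 ('a'): window [1,2] length 2
  Position 3 ('g'): window [1,3] length 3 -- new best
  Position 4 ('d'): window [1,4] length 4 -- new best
  Position 5 ('d'): repeat (last at 4), move window start to 5
  Position 5 ('d'): window [5,5] length 1
  Position 6 ('h'): window [5,6] length 2
  Position 7 ('h'): repeat (last at 6), move window start to 7
  Position 7 ('h'): window [7,7] length 1
  Position 8 ('c'): window [7,8] length 2
  Position 9 ('b'): window [7,9] length 3
Longest substring with no repeats: "cagd" with length 4

4


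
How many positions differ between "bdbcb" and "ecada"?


Comparing "bdbcb" and "ecada" position by position:
  Position 0: 'b' vs 'e' => DIFFER
  Position 1: 'd' vs 'c' => DIFFER
  Position 2: 'b' vs 'a' => DIFFER
  Position 3: 'c' vs 'd' => DIFFER
  Position 4: 'b' vs 'a' => DIFFER
Positions that differ: 5

5


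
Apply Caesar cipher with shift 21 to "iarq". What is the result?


Caesar cipher: shift "iarq" by 21
  'i' (pos 8) + 21 = pos 3 = 'd'
  'a' (pos 0) + 21 = pos 21 = 'v'
  'r' (pos 17) + 21 = pos 12 = 'm'
  'q' (pos 16) + 21 = pos 11 = 'l'
Result: dvml

dvml


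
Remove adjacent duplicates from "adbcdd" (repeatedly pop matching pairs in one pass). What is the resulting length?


Input: adbcdd
Stack-based adjacent duplicate removal:
  Read 'a': push. Stack: a
  Read 'd': push. Stack: ad
  Read 'b': push. Stack: adb
  Read 'c': push. Stack: adbc
  Read 'd': push. Stack: adbcd
  Read 'd': matches stack top 'd' => pop. Stack: adbc
Final stack: "adbc" (length 4)

4


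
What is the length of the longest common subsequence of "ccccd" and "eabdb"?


LCS of "ccccd" and "eabdb"
DP table:
           e    a    b    d    b
      0    0    0    0    0    0
  c   0    0    0    0    0    0
  c   0    0    0    0    0    0
  c   0    0    0    0    0    0
  c   0    0    0    0    0    0
  d   0    0    0    0    1    1
LCS length = dp[5][5] = 1

1


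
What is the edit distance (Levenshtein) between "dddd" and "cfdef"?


Computing edit distance: "dddd" -> "cfdef"
DP table:
           c    f    d    e    f
      0    1    2    3    4    5
  d   1    1    2    2    3    4
  d   2    2    2    2    3    4
  d   3    3    3    2    3    4
  d   4    4    4    3    3    4
Edit distance = dp[4][5] = 4

4


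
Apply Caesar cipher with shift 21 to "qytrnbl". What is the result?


Caesar cipher: shift "qytrnbl" by 21
  'q' (pos 16) + 21 = pos 11 = 'l'
  'y' (pos 24) + 21 = pos 19 = 't'
  't' (pos 19) + 21 = pos 14 = 'o'
  'r' (pos 17) + 21 = pos 12 = 'm'
  'n' (pos 13) + 21 = pos 8 = 'i'
  'b' (pos 1) + 21 = pos 22 = 'w'
  'l' (pos 11) + 21 = pos 6 = 'g'
Result: ltomiwg

ltomiwg


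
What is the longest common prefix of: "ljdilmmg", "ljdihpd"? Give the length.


Words: ljdilmmg, ljdihpd
  Position 0: all 'l' => match
  Position 1: all 'j' => match
  Position 2: all 'd' => match
  Position 3: all 'i' => match
  Position 4: ('l', 'h') => mismatch, stop
LCP = "ljdi" (length 4)

4


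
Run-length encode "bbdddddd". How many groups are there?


Input: bbdddddd
Scanning for consecutive runs:
  Group 1: 'b' x 2 (positions 0-1)
  Group 2: 'd' x 6 (positions 2-7)
Total groups: 2

2


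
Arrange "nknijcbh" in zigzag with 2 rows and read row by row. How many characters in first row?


Zigzag "nknijcbh" into 2 rows:
Placing characters:
  'n' => row 0
  'k' => row 1
  'n' => row 0
  'i' => row 1
  'j' => row 0
  'c' => row 1
  'b' => row 0
  'h' => row 1
Rows:
  Row 0: "nnjb"
  Row 1: "kich"
First row length: 4

4


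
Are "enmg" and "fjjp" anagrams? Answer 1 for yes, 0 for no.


Strings: "enmg", "fjjp"
Sorted first:  egmn
Sorted second: fjjp
Differ at position 0: 'e' vs 'f' => not anagrams

0


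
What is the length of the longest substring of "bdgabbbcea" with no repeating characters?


Input: "bdgabbbcea"
Sliding window (track last position of each char):
  Position 0 ('b'): window [0,0] length 1 -- new best
  Position 1 ('d'): window [0,1] length 2 -- new best
  Position 2 ('g'): window [0,2] length 3 -- new best
  Position 3 ('a'): window [0,3] length 4 -- new best
  Position 4 ('b'): repeat (last at 0), move window start to 1
  Position 4 ('b'): window [1,4] length 4
  Position 5 ('b'): repeat (last at 4), move window start to 5
  Position 5 ('b'): window [5,5] length 1
  Position 6 ('b'): repeat (last at 5), move window start to 6
  Position 6 ('b'): window [6,6] length 1
  Position 7 ('c'): window [6,7] length 2
  Position 8 ('e'): window [6,8] length 3
  Position 9 ('a'): window [6,9] length 4
Longest substring with no repeats: "bdga" with length 4

4


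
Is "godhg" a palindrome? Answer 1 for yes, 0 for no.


Input: godhg
Reversed: ghdog
  Compare pos 0 ('g') with pos 4 ('g'): match
  Compare pos 1 ('o') with pos 3 ('h'): MISMATCH
Result: not a palindrome

0


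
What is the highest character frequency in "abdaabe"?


Input: abdaabe
Character counts:
  'a': 3
  'b': 2
  'd': 1
  'e': 1
Maximum frequency: 3

3


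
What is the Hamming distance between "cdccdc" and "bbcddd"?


Comparing "cdccdc" and "bbcddd" position by position:
  Position 0: 'c' vs 'b' => differ
  Position 1: 'd' vs 'b' => differ
  Position 2: 'c' vs 'c' => same
  Position 3: 'c' vs 'd' => differ
  Position 4: 'd' vs 'd' => same
  Position 5: 'c' vs 'd' => differ
Total differences (Hamming distance): 4

4


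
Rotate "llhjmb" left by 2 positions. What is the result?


Input: "llhjmb", rotate left by 2
First 2 characters: "ll"
Remaining characters: "hjmb"
Concatenate remaining + first: "hjmb" + "ll" = "hjmbll"

hjmbll


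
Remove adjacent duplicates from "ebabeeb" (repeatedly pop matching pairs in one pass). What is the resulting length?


Input: ebabeeb
Stack-based adjacent duplicate removal:
  Read 'e': push. Stack: e
  Read 'b': push. Stack: eb
  Read 'a': push. Stack: eba
  Read 'b': push. Stack: ebab
  Read 'e': push. Stack: ebabe
  Read 'e': matches stack top 'e' => pop. Stack: ebab
  Read 'b': matches stack top 'b' => pop. Stack: eba
Final stack: "eba" (length 3)

3


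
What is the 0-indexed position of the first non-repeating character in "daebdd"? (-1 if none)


Input: daebdd
Character frequencies:
  'a': 1
  'b': 1
  'd': 3
  'e': 1
Scanning left to right for freq == 1:
  Position 0 ('d'): freq=3, skip
  Position 1 ('a'): unique! => answer = 1

1


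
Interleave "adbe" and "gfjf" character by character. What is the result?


Interleaving "adbe" and "gfjf":
  Position 0: 'a' from first, 'g' from second => "ag"
  Position 1: 'd' from first, 'f' from second => "df"
  Position 2: 'b' from first, 'j' from second => "bj"
  Position 3: 'e' from first, 'f' from second => "ef"
Result: agdfbjef

agdfbjef


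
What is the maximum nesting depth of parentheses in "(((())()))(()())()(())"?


Input: "(((())()))(()())()(())"
Tracking depth:
  Position 0 '(': depth becomes 1
  Position 1 '(': depth becomes 2
  Position 2 '(': depth becomes 3
  Position 3 '(': depth becomes 4
  Position 4 ')': depth becomes 3
  Position 5 ')': depth becomes 2
  Position 6 '(': depth becomes 3
  Position 7 ')': depth becomes 2
  Position 8 ')': depth becomes 1
  Position 9 ')': depth becomes 0
  Position 10 '(': depth becomes 1
  Position 11 '(': depth becomes 2
  Position 12 ')': depth becomes 1
  Position 13 '(': depth becomes 2
  Position 14 ')': depth becomes 1
  Position 15 ')': depth becomes 0
  Position 16 '(': depth becomes 1
  Position 17 ')': depth becomes 0
  Position 18 '(': depth becomes 1
  Position 19 '(': depth becomes 2
  Position 20 ')': depth becomes 1
  Position 21 ')': depth becomes 0
Maximum depth reached: 4

4


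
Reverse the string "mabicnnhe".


Input: mabicnnhe
Reading characters right to left:
  Position 8: 'e'
  Position 7: 'h'
  Position 6: 'n'
  Position 5: 'n'
  Position 4: 'c'
  Position 3: 'i'
  Position 2: 'b'
  Position 1: 'a'
  Position 0: 'm'
Reversed: ehnncibam

ehnncibam


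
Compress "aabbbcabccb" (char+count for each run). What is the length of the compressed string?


Input: aabbbcabccb
Runs:
  'a' x 2 => "a2"
  'b' x 3 => "b3"
  'c' x 1 => "c1"
  'a' x 1 => "a1"
  'b' x 1 => "b1"
  'c' x 2 => "c2"
  'b' x 1 => "b1"
Compressed: "a2b3c1a1b1c2b1"
Compressed length: 14

14


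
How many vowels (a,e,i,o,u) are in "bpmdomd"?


Input: bpmdomd
Checking each character:
  'b' at position 0: consonant
  'p' at position 1: consonant
  'm' at position 2: consonant
  'd' at position 3: consonant
  'o' at position 4: vowel (running total: 1)
  'm' at position 5: consonant
  'd' at position 6: consonant
Total vowels: 1

1


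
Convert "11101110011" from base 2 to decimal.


Input: "11101110011" in base 2
Positional expansion:
  Digit '1' (value 1) x 2^10 = 1024
  Digit '1' (value 1) x 2^9 = 512
  Digit '1' (value 1) x 2^8 = 256
  Digit '0' (value 0) x 2^7 = 0
  Digit '1' (value 1) x 2^6 = 64
  Digit '1' (value 1) x 2^5 = 32
  Digit '1' (value 1) x 2^4 = 16
  Digit '0' (value 0) x 2^3 = 0
  Digit '0' (value 0) x 2^2 = 0
  Digit '1' (value 1) x 2^1 = 2
  Digit '1' (value 1) x 2^0 = 1
Sum = 1907

1907


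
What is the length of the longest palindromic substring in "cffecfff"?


Input: "cffecfff"
Checking substrings for palindromes:
  [5:8] "fff" (len 3) => palindrome
  [1:3] "ff" (len 2) => palindrome
  [5:7] "ff" (len 2) => palindrome
  [6:8] "ff" (len 2) => palindrome
Longest palindromic substring: "fff" with length 3

3


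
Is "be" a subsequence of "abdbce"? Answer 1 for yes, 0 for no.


Check if "be" is a subsequence of "abdbce"
Greedy scan:
  Position 0 ('a'): no match needed
  Position 1 ('b'): matches sub[0] = 'b'
  Position 2 ('d'): no match needed
  Position 3 ('b'): no match needed
  Position 4 ('c'): no match needed
  Position 5 ('e'): matches sub[1] = 'e'
All 2 characters matched => is a subsequence

1


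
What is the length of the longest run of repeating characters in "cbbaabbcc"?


Input: "cbbaabbcc"
Scanning for longest run:
  Position 1 ('b'): new char, reset run to 1
  Position 2 ('b'): continues run of 'b', length=2
  Position 3 ('a'): new char, reset run to 1
  Position 4 ('a'): continues run of 'a', length=2
  Position 5 ('b'): new char, reset run to 1
  Position 6 ('b'): continues run of 'b', length=2
  Position 7 ('c'): new char, reset run to 1
  Position 8 ('c'): continues run of 'c', length=2
Longest run: 'b' with length 2

2


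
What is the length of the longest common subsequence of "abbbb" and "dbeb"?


LCS of "abbbb" and "dbeb"
DP table:
           d    b    e    b
      0    0    0    0    0
  a   0    0    0    0    0
  b   0    0    1    1    1
  b   0    0    1    1    2
  b   0    0    1    1    2
  b   0    0    1    1    2
LCS length = dp[5][4] = 2

2


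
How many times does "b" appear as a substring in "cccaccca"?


Searching for "b" in "cccaccca"
Scanning each position:
  Position 0: "c" => no
  Position 1: "c" => no
  Position 2: "c" => no
  Position 3: "a" => no
  Position 4: "c" => no
  Position 5: "c" => no
  Position 6: "c" => no
  Position 7: "a" => no
Total occurrences: 0

0


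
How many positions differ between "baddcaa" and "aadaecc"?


Comparing "baddcaa" and "aadaecc" position by position:
  Position 0: 'b' vs 'a' => DIFFER
  Position 1: 'a' vs 'a' => same
  Position 2: 'd' vs 'd' => same
  Position 3: 'd' vs 'a' => DIFFER
  Position 4: 'c' vs 'e' => DIFFER
  Position 5: 'a' vs 'c' => DIFFER
  Position 6: 'a' vs 'c' => DIFFER
Positions that differ: 5

5


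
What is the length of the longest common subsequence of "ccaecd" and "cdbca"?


LCS of "ccaecd" and "cdbca"
DP table:
           c    d    b    c    a
      0    0    0    0    0    0
  c   0    1    1    1    1    1
  c   0    1    1    1    2    2
  a   0    1    1    1    2    3
  e   0    1    1    1    2    3
  c   0    1    1    1    2    3
  d   0    1    2    2    2    3
LCS length = dp[6][5] = 3

3


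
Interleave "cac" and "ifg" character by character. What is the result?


Interleaving "cac" and "ifg":
  Position 0: 'c' from first, 'i' from second => "ci"
  Position 1: 'a' from first, 'f' from second => "af"
  Position 2: 'c' from first, 'g' from second => "cg"
Result: ciafcg

ciafcg


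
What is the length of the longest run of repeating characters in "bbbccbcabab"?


Input: "bbbccbcabab"
Scanning for longest run:
  Position 1 ('b'): continues run of 'b', length=2
  Position 2 ('b'): continues run of 'b', length=3
  Position 3 ('c'): new char, reset run to 1
  Position 4 ('c'): continues run of 'c', length=2
  Position 5 ('b'): new char, reset run to 1
  Position 6 ('c'): new char, reset run to 1
  Position 7 ('a'): new char, reset run to 1
  Position 8 ('b'): new char, reset run to 1
  Position 9 ('a'): new char, reset run to 1
  Position 10 ('b'): new char, reset run to 1
Longest run: 'b' with length 3

3


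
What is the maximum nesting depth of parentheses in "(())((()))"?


Input: "(())((()))"
Tracking depth:
  Position 0 '(': depth becomes 1
  Position 1 '(': depth becomes 2
  Position 2 ')': depth becomes 1
  Position 3 ')': depth becomes 0
  Position 4 '(': depth becomes 1
  Position 5 '(': depth becomes 2
  Position 6 '(': depth becomes 3
  Position 7 ')': depth becomes 2
  Position 8 ')': depth becomes 1
  Position 9 ')': depth becomes 0
Maximum depth reached: 3

3


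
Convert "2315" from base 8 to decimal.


Input: "2315" in base 8
Positional expansion:
  Digit '2' (value 2) x 8^3 = 1024
  Digit '3' (value 3) x 8^2 = 192
  Digit '1' (value 1) x 8^1 = 8
  Digit '5' (value 5) x 8^0 = 5
Sum = 1229

1229


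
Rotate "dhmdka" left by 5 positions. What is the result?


Input: "dhmdka", rotate left by 5
First 5 characters: "dhmdk"
Remaining characters: "a"
Concatenate remaining + first: "a" + "dhmdk" = "adhmdk"

adhmdk


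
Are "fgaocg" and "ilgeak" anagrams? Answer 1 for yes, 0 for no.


Strings: "fgaocg", "ilgeak"
Sorted first:  acfggo
Sorted second: aegikl
Differ at position 1: 'c' vs 'e' => not anagrams

0


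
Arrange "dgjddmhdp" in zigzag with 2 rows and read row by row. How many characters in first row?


Zigzag "dgjddmhdp" into 2 rows:
Placing characters:
  'd' => row 0
  'g' => row 1
  'j' => row 0
  'd' => row 1
  'd' => row 0
  'm' => row 1
  'h' => row 0
  'd' => row 1
  'p' => row 0
Rows:
  Row 0: "djdhp"
  Row 1: "gdmd"
First row length: 5

5


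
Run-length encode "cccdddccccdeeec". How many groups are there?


Input: cccdddccccdeeec
Scanning for consecutive runs:
  Group 1: 'c' x 3 (positions 0-2)
  Group 2: 'd' x 3 (positions 3-5)
  Group 3: 'c' x 4 (positions 6-9)
  Group 4: 'd' x 1 (positions 10-10)
  Group 5: 'e' x 3 (positions 11-13)
  Group 6: 'c' x 1 (positions 14-14)
Total groups: 6

6


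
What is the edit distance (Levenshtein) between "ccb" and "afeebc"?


Computing edit distance: "ccb" -> "afeebc"
DP table:
           a    f    e    e    b    c
      0    1    2    3    4    5    6
  c   1    1    2    3    4    5    5
  c   2    2    2    3    4    5    5
  b   3    3    3    3    4    4    5
Edit distance = dp[3][6] = 5

5


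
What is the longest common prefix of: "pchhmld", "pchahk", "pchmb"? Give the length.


Words: pchhmld, pchahk, pchmb
  Position 0: all 'p' => match
  Position 1: all 'c' => match
  Position 2: all 'h' => match
  Position 3: ('h', 'a', 'm') => mismatch, stop
LCP = "pch" (length 3)

3


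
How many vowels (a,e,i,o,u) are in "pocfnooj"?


Input: pocfnooj
Checking each character:
  'p' at position 0: consonant
  'o' at position 1: vowel (running total: 1)
  'c' at position 2: consonant
  'f' at position 3: consonant
  'n' at position 4: consonant
  'o' at position 5: vowel (running total: 2)
  'o' at position 6: vowel (running total: 3)
  'j' at position 7: consonant
Total vowels: 3

3


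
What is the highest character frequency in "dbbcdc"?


Input: dbbcdc
Character counts:
  'b': 2
  'c': 2
  'd': 2
Maximum frequency: 2

2


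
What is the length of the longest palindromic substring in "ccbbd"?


Input: "ccbbd"
Checking substrings for palindromes:
  [0:2] "cc" (len 2) => palindrome
  [2:4] "bb" (len 2) => palindrome
Longest palindromic substring: "cc" with length 2

2


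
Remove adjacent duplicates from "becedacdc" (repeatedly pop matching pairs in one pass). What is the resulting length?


Input: becedacdc
Stack-based adjacent duplicate removal:
  Read 'b': push. Stack: b
  Read 'e': push. Stack: be
  Read 'c': push. Stack: bec
  Read 'e': push. Stack: bece
  Read 'd': push. Stack: beced
  Read 'a': push. Stack: beceda
  Read 'c': push. Stack: becedac
  Read 'd': push. Stack: becedacd
  Read 'c': push. Stack: becedacdc
Final stack: "becedacdc" (length 9)

9


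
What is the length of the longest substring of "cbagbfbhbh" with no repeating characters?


Input: "cbagbfbhbh"
Sliding window (track last position of each char):
  Position 0 ('c'): window [0,0] length 1 -- new best
  Position 1 ('b'): window [0,1] length 2 -- new best
  Position 2 ('a'): window [0,2] length 3 -- new best
  Position 3 ('g'): window [0,3] length 4 -- new best
  Position 4 ('b'): repeat (last at 1), move window start to 2
  Position 4 ('b'): window [2,4] length 3
  Position 5 ('f'): window [2,5] length 4
  Position 6 ('b'): repeat (last at 4), move window start to 5
  Position 6 ('b'): window [5,6] length 2
  Position 7 ('h'): window [5,7] length 3
  Position 8 ('b'): repeat (last at 6), move window start to 7
  Position 8 ('b'): window [7,8] length 2
  Position 9 ('h'): repeat (last at 7), move window start to 8
  Position 9 ('h'): window [8,9] length 2
Longest substring with no repeats: "cbag" with length 4

4


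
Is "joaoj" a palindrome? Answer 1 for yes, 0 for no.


Input: joaoj
Reversed: joaoj
  Compare pos 0 ('j') with pos 4 ('j'): match
  Compare pos 1 ('o') with pos 3 ('o'): match
Result: palindrome

1


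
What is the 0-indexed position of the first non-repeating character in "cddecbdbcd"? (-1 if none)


Input: cddecbdbcd
Character frequencies:
  'b': 2
  'c': 3
  'd': 4
  'e': 1
Scanning left to right for freq == 1:
  Position 0 ('c'): freq=3, skip
  Position 1 ('d'): freq=4, skip
  Position 2 ('d'): freq=4, skip
  Position 3 ('e'): unique! => answer = 3

3


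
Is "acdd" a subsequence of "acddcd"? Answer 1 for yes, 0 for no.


Check if "acdd" is a subsequence of "acddcd"
Greedy scan:
  Position 0 ('a'): matches sub[0] = 'a'
  Position 1 ('c'): matches sub[1] = 'c'
  Position 2 ('d'): matches sub[2] = 'd'
  Position 3 ('d'): matches sub[3] = 'd'
  Position 4 ('c'): no match needed
  Position 5 ('d'): no match needed
All 4 characters matched => is a subsequence

1


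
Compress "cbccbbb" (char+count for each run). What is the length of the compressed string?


Input: cbccbbb
Runs:
  'c' x 1 => "c1"
  'b' x 1 => "b1"
  'c' x 2 => "c2"
  'b' x 3 => "b3"
Compressed: "c1b1c2b3"
Compressed length: 8

8


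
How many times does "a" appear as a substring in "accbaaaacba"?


Searching for "a" in "accbaaaacba"
Scanning each position:
  Position 0: "a" => MATCH
  Position 1: "c" => no
  Position 2: "c" => no
  Position 3: "b" => no
  Position 4: "a" => MATCH
  Position 5: "a" => MATCH
  Position 6: "a" => MATCH
  Position 7: "a" => MATCH
  Position 8: "c" => no
  Position 9: "b" => no
  Position 10: "a" => MATCH
Total occurrences: 6

6


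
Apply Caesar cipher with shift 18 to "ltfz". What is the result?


Caesar cipher: shift "ltfz" by 18
  'l' (pos 11) + 18 = pos 3 = 'd'
  't' (pos 19) + 18 = pos 11 = 'l'
  'f' (pos 5) + 18 = pos 23 = 'x'
  'z' (pos 25) + 18 = pos 17 = 'r'
Result: dlxr

dlxr


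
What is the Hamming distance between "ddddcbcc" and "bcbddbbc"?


Comparing "ddddcbcc" and "bcbddbbc" position by position:
  Position 0: 'd' vs 'b' => differ
  Position 1: 'd' vs 'c' => differ
  Position 2: 'd' vs 'b' => differ
  Position 3: 'd' vs 'd' => same
  Position 4: 'c' vs 'd' => differ
  Position 5: 'b' vs 'b' => same
  Position 6: 'c' vs 'b' => differ
  Position 7: 'c' vs 'c' => same
Total differences (Hamming distance): 5

5


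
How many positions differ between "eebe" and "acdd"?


Comparing "eebe" and "acdd" position by position:
  Position 0: 'e' vs 'a' => DIFFER
  Position 1: 'e' vs 'c' => DIFFER
  Position 2: 'b' vs 'd' => DIFFER
  Position 3: 'e' vs 'd' => DIFFER
Positions that differ: 4

4


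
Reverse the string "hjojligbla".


Input: hjojligbla
Reading characters right to left:
  Position 9: 'a'
  Position 8: 'l'
  Position 7: 'b'
  Position 6: 'g'
  Position 5: 'i'
  Position 4: 'l'
  Position 3: 'j'
  Position 2: 'o'
  Position 1: 'j'
  Position 0: 'h'
Reversed: albgiljojh

albgiljojh


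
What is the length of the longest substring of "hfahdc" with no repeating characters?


Input: "hfahdc"
Sliding window (track last position of each char):
  Position 0 ('h'): window [0,0] length 1 -- new best
  Position 1 ('f'): window [0,1] length 2 -- new best
  Position 2 ('a'): window [0,2] length 3 -- new best
  Position 3 ('h'): repeat (last at 0), move window start to 1
  Position 3 ('h'): window [1,3] length 3
  Position 4 ('d'): window [1,4] length 4 -- new best
  Position 5 ('c'): window [1,5] length 5 -- new best
Longest substring with no repeats: "fahdc" with length 5

5


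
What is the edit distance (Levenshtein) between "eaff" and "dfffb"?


Computing edit distance: "eaff" -> "dfffb"
DP table:
           d    f    f    f    b
      0    1    2    3    4    5
  e   1    1    2    3    4    5
  a   2    2    2    3    4    5
  f   3    3    2    2    3    4
  f   4    4    3    2    2    3
Edit distance = dp[4][5] = 3

3


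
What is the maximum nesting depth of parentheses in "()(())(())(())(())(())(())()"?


Input: "()(())(())(())(())(())(())()"
Tracking depth:
  Position 0 '(': depth becomes 1
  Position 1 ')': depth becomes 0
  Position 2 '(': depth becomes 1
  Position 3 '(': depth becomes 2
  Position 4 ')': depth becomes 1
  Position 5 ')': depth becomes 0
  Position 6 '(': depth becomes 1
  Position 7 '(': depth becomes 2
  Position 8 ')': depth becomes 1
  Position 9 ')': depth becomes 0
  Position 10 '(': depth becomes 1
  Position 11 '(': depth becomes 2
  Position 12 ')': depth becomes 1
  Position 13 ')': depth becomes 0
  Position 14 '(': depth becomes 1
  Position 15 '(': depth becomes 2
  Position 16 ')': depth becomes 1
  Position 17 ')': depth becomes 0
  Position 18 '(': depth becomes 1
  Position 19 '(': depth becomes 2
  Position 20 ')': depth becomes 1
  Position 21 ')': depth becomes 0
  Position 22 '(': depth becomes 1
  Position 23 '(': depth becomes 2
  Position 24 ')': depth becomes 1
  Position 25 ')': depth becomes 0
  Position 26 '(': depth becomes 1
  Position 27 ')': depth becomes 0
Maximum depth reached: 2

2


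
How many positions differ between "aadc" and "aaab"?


Comparing "aadc" and "aaab" position by position:
  Position 0: 'a' vs 'a' => same
  Position 1: 'a' vs 'a' => same
  Position 2: 'd' vs 'a' => DIFFER
  Position 3: 'c' vs 'b' => DIFFER
Positions that differ: 2

2


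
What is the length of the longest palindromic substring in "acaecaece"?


Input: "acaecaece"
Checking substrings for palindromes:
  [0:3] "aca" (len 3) => palindrome
  [6:9] "ece" (len 3) => palindrome
Longest palindromic substring: "aca" with length 3

3


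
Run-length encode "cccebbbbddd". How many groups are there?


Input: cccebbbbddd
Scanning for consecutive runs:
  Group 1: 'c' x 3 (positions 0-2)
  Group 2: 'e' x 1 (positions 3-3)
  Group 3: 'b' x 4 (positions 4-7)
  Group 4: 'd' x 3 (positions 8-10)
Total groups: 4

4


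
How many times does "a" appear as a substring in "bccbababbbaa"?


Searching for "a" in "bccbababbbaa"
Scanning each position:
  Position 0: "b" => no
  Position 1: "c" => no
  Position 2: "c" => no
  Position 3: "b" => no
  Position 4: "a" => MATCH
  Position 5: "b" => no
  Position 6: "a" => MATCH
  Position 7: "b" => no
  Position 8: "b" => no
  Position 9: "b" => no
  Position 10: "a" => MATCH
  Position 11: "a" => MATCH
Total occurrences: 4

4


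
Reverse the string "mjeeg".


Input: mjeeg
Reading characters right to left:
  Position 4: 'g'
  Position 3: 'e'
  Position 2: 'e'
  Position 1: 'j'
  Position 0: 'm'
Reversed: geejm

geejm


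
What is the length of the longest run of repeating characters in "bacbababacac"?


Input: "bacbababacac"
Scanning for longest run:
  Position 1 ('a'): new char, reset run to 1
  Position 2 ('c'): new char, reset run to 1
  Position 3 ('b'): new char, reset run to 1
  Position 4 ('a'): new char, reset run to 1
  Position 5 ('b'): new char, reset run to 1
  Position 6 ('a'): new char, reset run to 1
  Position 7 ('b'): new char, reset run to 1
  Position 8 ('a'): new char, reset run to 1
  Position 9 ('c'): new char, reset run to 1
  Position 10 ('a'): new char, reset run to 1
  Position 11 ('c'): new char, reset run to 1
Longest run: 'b' with length 1

1


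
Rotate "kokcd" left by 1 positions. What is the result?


Input: "kokcd", rotate left by 1
First 1 characters: "k"
Remaining characters: "okcd"
Concatenate remaining + first: "okcd" + "k" = "okcdk"

okcdk


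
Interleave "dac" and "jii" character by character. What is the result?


Interleaving "dac" and "jii":
  Position 0: 'd' from first, 'j' from second => "dj"
  Position 1: 'a' from first, 'i' from second => "ai"
  Position 2: 'c' from first, 'i' from second => "ci"
Result: djaici

djaici


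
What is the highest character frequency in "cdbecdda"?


Input: cdbecdda
Character counts:
  'a': 1
  'b': 1
  'c': 2
  'd': 3
  'e': 1
Maximum frequency: 3

3


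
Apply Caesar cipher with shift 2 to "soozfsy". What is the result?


Caesar cipher: shift "soozfsy" by 2
  's' (pos 18) + 2 = pos 20 = 'u'
  'o' (pos 14) + 2 = pos 16 = 'q'
  'o' (pos 14) + 2 = pos 16 = 'q'
  'z' (pos 25) + 2 = pos 1 = 'b'
  'f' (pos 5) + 2 = pos 7 = 'h'
  's' (pos 18) + 2 = pos 20 = 'u'
  'y' (pos 24) + 2 = pos 0 = 'a'
Result: uqqbhua

uqqbhua


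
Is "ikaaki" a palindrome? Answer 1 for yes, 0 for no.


Input: ikaaki
Reversed: ikaaki
  Compare pos 0 ('i') with pos 5 ('i'): match
  Compare pos 1 ('k') with pos 4 ('k'): match
  Compare pos 2 ('a') with pos 3 ('a'): match
Result: palindrome

1


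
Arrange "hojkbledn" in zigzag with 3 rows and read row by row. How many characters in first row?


Zigzag "hojkbledn" into 3 rows:
Placing characters:
  'h' => row 0
  'o' => row 1
  'j' => row 2
  'k' => row 1
  'b' => row 0
  'l' => row 1
  'e' => row 2
  'd' => row 1
  'n' => row 0
Rows:
  Row 0: "hbn"
  Row 1: "okld"
  Row 2: "je"
First row length: 3

3


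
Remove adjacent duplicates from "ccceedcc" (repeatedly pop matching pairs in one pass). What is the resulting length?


Input: ccceedcc
Stack-based adjacent duplicate removal:
  Read 'c': push. Stack: c
  Read 'c': matches stack top 'c' => pop. Stack: (empty)
  Read 'c': push. Stack: c
  Read 'e': push. Stack: ce
  Read 'e': matches stack top 'e' => pop. Stack: c
  Read 'd': push. Stack: cd
  Read 'c': push. Stack: cdc
  Read 'c': matches stack top 'c' => pop. Stack: cd
Final stack: "cd" (length 2)

2


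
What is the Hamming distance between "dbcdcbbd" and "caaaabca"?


Comparing "dbcdcbbd" and "caaaabca" position by position:
  Position 0: 'd' vs 'c' => differ
  Position 1: 'b' vs 'a' => differ
  Position 2: 'c' vs 'a' => differ
  Position 3: 'd' vs 'a' => differ
  Position 4: 'c' vs 'a' => differ
  Position 5: 'b' vs 'b' => same
  Position 6: 'b' vs 'c' => differ
  Position 7: 'd' vs 'a' => differ
Total differences (Hamming distance): 7

7


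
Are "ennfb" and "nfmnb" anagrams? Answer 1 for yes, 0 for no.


Strings: "ennfb", "nfmnb"
Sorted first:  befnn
Sorted second: bfmnn
Differ at position 1: 'e' vs 'f' => not anagrams

0


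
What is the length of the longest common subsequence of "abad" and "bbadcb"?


LCS of "abad" and "bbadcb"
DP table:
           b    b    a    d    c    b
      0    0    0    0    0    0    0
  a   0    0    0    1    1    1    1
  b   0    1    1    1    1    1    2
  a   0    1    1    2    2    2    2
  d   0    1    1    2    3    3    3
LCS length = dp[4][6] = 3

3


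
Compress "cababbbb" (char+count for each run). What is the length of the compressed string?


Input: cababbbb
Runs:
  'c' x 1 => "c1"
  'a' x 1 => "a1"
  'b' x 1 => "b1"
  'a' x 1 => "a1"
  'b' x 4 => "b4"
Compressed: "c1a1b1a1b4"
Compressed length: 10

10


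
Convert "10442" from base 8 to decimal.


Input: "10442" in base 8
Positional expansion:
  Digit '1' (value 1) x 8^4 = 4096
  Digit '0' (value 0) x 8^3 = 0
  Digit '4' (value 4) x 8^2 = 256
  Digit '4' (value 4) x 8^1 = 32
  Digit '2' (value 2) x 8^0 = 2
Sum = 4386

4386


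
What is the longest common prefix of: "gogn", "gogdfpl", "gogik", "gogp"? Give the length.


Words: gogn, gogdfpl, gogik, gogp
  Position 0: all 'g' => match
  Position 1: all 'o' => match
  Position 2: all 'g' => match
  Position 3: ('n', 'd', 'i', 'p') => mismatch, stop
LCP = "gog" (length 3)

3


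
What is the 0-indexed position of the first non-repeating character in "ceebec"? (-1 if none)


Input: ceebec
Character frequencies:
  'b': 1
  'c': 2
  'e': 3
Scanning left to right for freq == 1:
  Position 0 ('c'): freq=2, skip
  Position 1 ('e'): freq=3, skip
  Position 2 ('e'): freq=3, skip
  Position 3 ('b'): unique! => answer = 3

3


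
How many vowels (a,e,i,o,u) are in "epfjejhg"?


Input: epfjejhg
Checking each character:
  'e' at position 0: vowel (running total: 1)
  'p' at position 1: consonant
  'f' at position 2: consonant
  'j' at position 3: consonant
  'e' at position 4: vowel (running total: 2)
  'j' at position 5: consonant
  'h' at position 6: consonant
  'g' at position 7: consonant
Total vowels: 2

2


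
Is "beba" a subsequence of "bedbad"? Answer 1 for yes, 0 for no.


Check if "beba" is a subsequence of "bedbad"
Greedy scan:
  Position 0 ('b'): matches sub[0] = 'b'
  Position 1 ('e'): matches sub[1] = 'e'
  Position 2 ('d'): no match needed
  Position 3 ('b'): matches sub[2] = 'b'
  Position 4 ('a'): matches sub[3] = 'a'
  Position 5 ('d'): no match needed
All 4 characters matched => is a subsequence

1


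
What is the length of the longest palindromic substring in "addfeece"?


Input: "addfeece"
Checking substrings for palindromes:
  [5:8] "ece" (len 3) => palindrome
  [1:3] "dd" (len 2) => palindrome
  [4:6] "ee" (len 2) => palindrome
Longest palindromic substring: "ece" with length 3

3


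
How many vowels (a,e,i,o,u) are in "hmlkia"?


Input: hmlkia
Checking each character:
  'h' at position 0: consonant
  'm' at position 1: consonant
  'l' at position 2: consonant
  'k' at position 3: consonant
  'i' at position 4: vowel (running total: 1)
  'a' at position 5: vowel (running total: 2)
Total vowels: 2

2


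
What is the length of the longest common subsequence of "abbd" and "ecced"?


LCS of "abbd" and "ecced"
DP table:
           e    c    c    e    d
      0    0    0    0    0    0
  a   0    0    0    0    0    0
  b   0    0    0    0    0    0
  b   0    0    0    0    0    0
  d   0    0    0    0    0    1
LCS length = dp[4][5] = 1

1


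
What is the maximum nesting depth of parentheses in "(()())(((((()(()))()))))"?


Input: "(()())(((((()(()))()))))"
Tracking depth:
  Position 0 '(': depth becomes 1
  Position 1 '(': depth becomes 2
  Position 2 ')': depth becomes 1
  Position 3 '(': depth becomes 2
  Position 4 ')': depth becomes 1
  Position 5 ')': depth becomes 0
  Position 6 '(': depth becomes 1
  Position 7 '(': depth becomes 2
  Position 8 '(': depth becomes 3
  Position 9 '(': depth becomes 4
  Position 10 '(': depth becomes 5
  Position 11 '(': depth becomes 6
  Position 12 ')': depth becomes 5
  Position 13 '(': depth becomes 6
  Position 14 '(': depth becomes 7
  Position 15 ')': depth becomes 6
  Position 16 ')': depth becomes 5
  Position 17 ')': depth becomes 4
  Position 18 '(': depth becomes 5
  Position 19 ')': depth becomes 4
  Position 20 ')': depth becomes 3
  Position 21 ')': depth becomes 2
  Position 22 ')': depth becomes 1
  Position 23 ')': depth becomes 0
Maximum depth reached: 7

7


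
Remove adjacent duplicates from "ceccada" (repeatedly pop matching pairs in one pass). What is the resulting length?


Input: ceccada
Stack-based adjacent duplicate removal:
  Read 'c': push. Stack: c
  Read 'e': push. Stack: ce
  Read 'c': push. Stack: cec
  Read 'c': matches stack top 'c' => pop. Stack: ce
  Read 'a': push. Stack: cea
  Read 'd': push. Stack: cead
  Read 'a': push. Stack: ceada
Final stack: "ceada" (length 5)

5


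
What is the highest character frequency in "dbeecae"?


Input: dbeecae
Character counts:
  'a': 1
  'b': 1
  'c': 1
  'd': 1
  'e': 3
Maximum frequency: 3

3


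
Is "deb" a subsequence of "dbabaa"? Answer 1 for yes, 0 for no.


Check if "deb" is a subsequence of "dbabaa"
Greedy scan:
  Position 0 ('d'): matches sub[0] = 'd'
  Position 1 ('b'): no match needed
  Position 2 ('a'): no match needed
  Position 3 ('b'): no match needed
  Position 4 ('a'): no match needed
  Position 5 ('a'): no match needed
Only matched 1/3 characters => not a subsequence

0


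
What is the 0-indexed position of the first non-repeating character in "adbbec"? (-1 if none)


Input: adbbec
Character frequencies:
  'a': 1
  'b': 2
  'c': 1
  'd': 1
  'e': 1
Scanning left to right for freq == 1:
  Position 0 ('a'): unique! => answer = 0

0


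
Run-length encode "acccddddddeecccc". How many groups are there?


Input: acccddddddeecccc
Scanning for consecutive runs:
  Group 1: 'a' x 1 (positions 0-0)
  Group 2: 'c' x 3 (positions 1-3)
  Group 3: 'd' x 6 (positions 4-9)
  Group 4: 'e' x 2 (positions 10-11)
  Group 5: 'c' x 4 (positions 12-15)
Total groups: 5

5


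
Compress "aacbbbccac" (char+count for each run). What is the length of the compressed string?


Input: aacbbbccac
Runs:
  'a' x 2 => "a2"
  'c' x 1 => "c1"
  'b' x 3 => "b3"
  'c' x 2 => "c2"
  'a' x 1 => "a1"
  'c' x 1 => "c1"
Compressed: "a2c1b3c2a1c1"
Compressed length: 12

12


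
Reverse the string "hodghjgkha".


Input: hodghjgkha
Reading characters right to left:
  Position 9: 'a'
  Position 8: 'h'
  Position 7: 'k'
  Position 6: 'g'
  Position 5: 'j'
  Position 4: 'h'
  Position 3: 'g'
  Position 2: 'd'
  Position 1: 'o'
  Position 0: 'h'
Reversed: ahkgjhgdoh

ahkgjhgdoh


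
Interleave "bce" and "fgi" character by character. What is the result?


Interleaving "bce" and "fgi":
  Position 0: 'b' from first, 'f' from second => "bf"
  Position 1: 'c' from first, 'g' from second => "cg"
  Position 2: 'e' from first, 'i' from second => "ei"
Result: bfcgei

bfcgei


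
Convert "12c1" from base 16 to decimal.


Input: "12c1" in base 16
Positional expansion:
  Digit '1' (value 1) x 16^3 = 4096
  Digit '2' (value 2) x 16^2 = 512
  Digit 'c' (value 12) x 16^1 = 192
  Digit '1' (value 1) x 16^0 = 1
Sum = 4801

4801


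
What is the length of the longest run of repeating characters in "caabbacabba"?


Input: "caabbacabba"
Scanning for longest run:
  Position 1 ('a'): new char, reset run to 1
  Position 2 ('a'): continues run of 'a', length=2
  Position 3 ('b'): new char, reset run to 1
  Position 4 ('b'): continues run of 'b', length=2
  Position 5 ('a'): new char, reset run to 1
  Position 6 ('c'): new char, reset run to 1
  Position 7 ('a'): new char, reset run to 1
  Position 8 ('b'): new char, reset run to 1
  Position 9 ('b'): continues run of 'b', length=2
  Position 10 ('a'): new char, reset run to 1
Longest run: 'a' with length 2

2


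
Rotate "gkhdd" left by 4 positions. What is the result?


Input: "gkhdd", rotate left by 4
First 4 characters: "gkhd"
Remaining characters: "d"
Concatenate remaining + first: "d" + "gkhd" = "dgkhd"

dgkhd


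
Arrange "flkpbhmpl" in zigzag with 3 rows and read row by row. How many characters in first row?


Zigzag "flkpbhmpl" into 3 rows:
Placing characters:
  'f' => row 0
  'l' => row 1
  'k' => row 2
  'p' => row 1
  'b' => row 0
  'h' => row 1
  'm' => row 2
  'p' => row 1
  'l' => row 0
Rows:
  Row 0: "fbl"
  Row 1: "lphp"
  Row 2: "km"
First row length: 3

3


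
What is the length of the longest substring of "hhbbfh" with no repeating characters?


Input: "hhbbfh"
Sliding window (track last position of each char):
  Position 0 ('h'): window [0,0] length 1 -- new best
  Position 1 ('h'): repeat (last at 0), move window start to 1
  Position 1 ('h'): window [1,1] length 1
  Position 2 ('b'): window [1,2] length 2 -- new best
  Position 3 ('b'): repeat (last at 2), move window start to 3
  Position 3 ('b'): window [3,3] length 1
  Position 4 ('f'): window [3,4] length 2
  Position 5 ('h'): window [3,5] length 3 -- new best
Longest substring with no repeats: "bfh" with length 3

3


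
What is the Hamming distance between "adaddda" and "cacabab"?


Comparing "adaddda" and "cacabab" position by position:
  Position 0: 'a' vs 'c' => differ
  Position 1: 'd' vs 'a' => differ
  Position 2: 'a' vs 'c' => differ
  Position 3: 'd' vs 'a' => differ
  Position 4: 'd' vs 'b' => differ
  Position 5: 'd' vs 'a' => differ
  Position 6: 'a' vs 'b' => differ
Total differences (Hamming distance): 7

7


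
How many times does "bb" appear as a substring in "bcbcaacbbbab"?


Searching for "bb" in "bcbcaacbbbab"
Scanning each position:
  Position 0: "bc" => no
  Position 1: "cb" => no
  Position 2: "bc" => no
  Position 3: "ca" => no
  Position 4: "aa" => no
  Position 5: "ac" => no
  Position 6: "cb" => no
  Position 7: "bb" => MATCH
  Position 8: "bb" => MATCH
  Position 9: "ba" => no
  Position 10: "ab" => no
Total occurrences: 2

2
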